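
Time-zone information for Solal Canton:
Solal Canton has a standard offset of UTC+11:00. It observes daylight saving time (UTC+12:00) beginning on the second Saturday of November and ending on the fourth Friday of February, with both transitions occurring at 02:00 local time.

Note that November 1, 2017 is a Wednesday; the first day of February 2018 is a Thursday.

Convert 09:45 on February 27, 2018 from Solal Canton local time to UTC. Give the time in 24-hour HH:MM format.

22:45

1 November 2017 is a Wednesday, so the first Saturday is November 4 and the second is November 11.
1 February 2018 is a Thursday, so the first Friday is February 2 and the fourth is February 23.
February 27, 2018 is outside the daylight-saving period (11 November 2017 – 23 February 2018), so Solal Canton is on standard time, UTC+11:00.
09:45 local − 11h = 22:45 UTC (rolling into the previous day, 26 February 2018).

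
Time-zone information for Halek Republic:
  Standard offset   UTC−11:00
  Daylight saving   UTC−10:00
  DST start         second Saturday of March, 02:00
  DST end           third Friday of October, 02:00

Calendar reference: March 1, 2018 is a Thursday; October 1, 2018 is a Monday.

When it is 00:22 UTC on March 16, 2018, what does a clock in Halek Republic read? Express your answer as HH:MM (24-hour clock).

1 March 2018 is a Thursday, so the first Saturday is March 3 and the second is March 10.
1 October 2018 is a Monday, so the first Friday is October 5 and the third is October 19.
At the standard offset (UTC−11:00), 00:22 UTC − 11h = 13:22 Halek Republic standard time (rolling into the previous day, 15 March 2018).
Daylight saving runs 10 March – 19 October; the standard-time date in Halek Republic, March 15, 2018, is inside that window, so Halek Republic is at UTC−10:00.
00:22 UTC − 10h = 14:22 local (rolling into the previous day, 15 March 2018).

14:22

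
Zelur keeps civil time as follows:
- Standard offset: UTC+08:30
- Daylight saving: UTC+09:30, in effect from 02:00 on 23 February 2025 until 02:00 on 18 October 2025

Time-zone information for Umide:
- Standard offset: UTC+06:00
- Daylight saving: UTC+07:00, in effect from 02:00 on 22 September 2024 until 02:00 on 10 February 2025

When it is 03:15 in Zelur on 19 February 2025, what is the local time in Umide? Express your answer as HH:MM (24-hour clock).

00:45

19 February 2025 is outside the daylight-saving period (23 February – 18 October), so Zelur is on standard time, UTC+08:30.
03:15 Zelur − 8h30m = 18:45 UTC (rolling into the previous day, 18 February 2025).
At the standard offset (UTC+06:00), 18:45 UTC + 6h = 00:45 Umide standard time (rolling into the next day, 19 February 2025).
Daylight saving runs 22 September 2024 – 10 February 2025; the standard-time date in Umide, 19 February 2025, is outside that window, so Umide is on standard time at UTC+06:00.
18:45 UTC + 6h = 00:45 Umide (rolling into the next day, 19 February 2025).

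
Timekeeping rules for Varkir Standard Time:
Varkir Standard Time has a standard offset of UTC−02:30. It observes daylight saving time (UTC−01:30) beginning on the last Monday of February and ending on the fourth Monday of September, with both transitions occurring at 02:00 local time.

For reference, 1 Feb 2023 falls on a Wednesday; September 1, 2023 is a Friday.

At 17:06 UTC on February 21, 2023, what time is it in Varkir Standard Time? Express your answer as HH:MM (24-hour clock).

1 February 2023 is a Wednesday, so Mondays fall on 6, 13, 20, 27; the last is February 27.
1 September 2023 is a Friday, so the first Monday is September 4 and the fourth is September 25.
At the standard offset (UTC−02:30), 17:06 UTC − 2h30m = 14:36 Varkir Standard Time standard time.
The standard-time date in Varkir Standard Time, February 21, 2023, is outside the daylight-saving period (27 February – 25 September), so Varkir Standard Time is on standard time, UTC−02:30.
17:06 UTC − 2h30m = 14:36 local.

14:36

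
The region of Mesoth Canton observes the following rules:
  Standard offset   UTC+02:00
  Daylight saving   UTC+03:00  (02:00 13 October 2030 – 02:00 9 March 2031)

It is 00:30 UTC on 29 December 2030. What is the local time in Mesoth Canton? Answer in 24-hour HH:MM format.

03:30

At the standard offset (UTC+02:00), 00:30 UTC + 2h = 02:30 Mesoth Canton standard time.
The standard-time date in Mesoth Canton, 29 December 2030, lies within the daylight-saving period (13 October 2030 – 9 March 2031), so Mesoth Canton is on daylight time, UTC+03:00.
00:30 UTC + 3h = 03:30 local.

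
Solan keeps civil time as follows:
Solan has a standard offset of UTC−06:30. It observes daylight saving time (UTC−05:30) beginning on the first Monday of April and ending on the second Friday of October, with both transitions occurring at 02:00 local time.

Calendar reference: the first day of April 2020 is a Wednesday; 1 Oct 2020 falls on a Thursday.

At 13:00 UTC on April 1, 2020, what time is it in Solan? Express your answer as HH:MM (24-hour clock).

06:30

1 April 2020 is a Wednesday, so the first Monday is April 6.
1 October 2020 is a Thursday, so the first Friday is October 2 and the second is October 9.
At the standard offset (UTC−06:30), 13:00 UTC − 6h30m = 06:30 Solan standard time.
Daylight saving runs 6 April – 9 October; the standard-time date in Solan, April 1, 2020, is outside that window, so Solan is on standard time at UTC−06:30.
13:00 UTC − 6h30m = 06:30 local.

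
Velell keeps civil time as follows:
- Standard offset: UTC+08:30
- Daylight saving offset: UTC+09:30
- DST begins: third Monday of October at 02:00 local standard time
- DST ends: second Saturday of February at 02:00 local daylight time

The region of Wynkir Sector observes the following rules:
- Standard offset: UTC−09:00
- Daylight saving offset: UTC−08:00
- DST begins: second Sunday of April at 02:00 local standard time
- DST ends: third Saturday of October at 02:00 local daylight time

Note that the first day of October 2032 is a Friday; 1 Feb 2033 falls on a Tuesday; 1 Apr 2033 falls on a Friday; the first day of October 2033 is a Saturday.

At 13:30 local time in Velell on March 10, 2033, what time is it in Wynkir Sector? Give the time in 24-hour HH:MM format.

1 October 2032 is a Friday, so the first Monday is October 4 and the third is October 18.
1 February 2033 is a Tuesday, so the first Saturday is February 5 and the second is February 12.
March 10, 2033 does not fall between 18 October 2032 and 12 February 2033, so daylight saving is not in effect and Velell is at UTC+08:30.
13:30 Velell − 8h30m = 05:00 UTC.
1 April 2033 is a Friday, so the first Sunday is April 3 and the second is April 10.
1 October 2033 is a Saturday, so the first Saturday is October 1 and the third is October 15.
At the standard offset (UTC−09:00), 05:00 UTC − 9h = 20:00 Wynkir Sector standard time (rolling into the previous day, 9 March 2033).
Daylight saving runs 10 April – 15 October; the standard-time date in Wynkir Sector, March 9, 2033, is outside that window, so Wynkir Sector is on standard time at UTC−09:00.
05:00 UTC − 9h = 20:00 Wynkir Sector (rolling into the previous day, 9 March 2033).

20:00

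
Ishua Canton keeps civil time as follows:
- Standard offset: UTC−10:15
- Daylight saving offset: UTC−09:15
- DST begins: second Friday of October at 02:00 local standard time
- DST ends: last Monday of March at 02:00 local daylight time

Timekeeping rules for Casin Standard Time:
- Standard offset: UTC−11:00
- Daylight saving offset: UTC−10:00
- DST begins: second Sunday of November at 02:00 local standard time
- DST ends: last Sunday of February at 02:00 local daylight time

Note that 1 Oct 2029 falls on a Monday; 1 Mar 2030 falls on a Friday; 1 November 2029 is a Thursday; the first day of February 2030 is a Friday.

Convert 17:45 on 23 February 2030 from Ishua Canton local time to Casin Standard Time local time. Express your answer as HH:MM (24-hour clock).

1 October 2029 is a Monday, so the first Friday is October 5 and the second is October 12.
1 March 2030 is a Friday, so Mondays fall on 4, 11, 18, 25; the last is March 25.
23 February 2030 lies within the daylight-saving period (12 October 2029 – 25 March 2030), so Ishua Canton is on daylight time, UTC−09:15.
17:45 Ishua Canton + 9h15m = 03:00 UTC (rolling into the next day, 24 February 2030).
1 November 2029 is a Thursday, so the first Sunday is November 4 and the second is November 11.
1 February 2030 is a Friday, so Sundays fall on 3, 10, 17, 24; the last is February 24.
At the standard offset (UTC−11:00), 03:00 UTC − 11h = 16:00 Casin Standard Time standard time (rolling into the previous day, 23 February 2030).
The standard-time date in Casin Standard Time, 23 February 2030, lies within the daylight-saving period (11 November 2029 – 24 February 2030), so Casin Standard Time is on daylight time, UTC−10:00.
03:00 UTC − 10h = 17:00 Casin Standard Time (rolling into the previous day, 23 February 2030).

17:00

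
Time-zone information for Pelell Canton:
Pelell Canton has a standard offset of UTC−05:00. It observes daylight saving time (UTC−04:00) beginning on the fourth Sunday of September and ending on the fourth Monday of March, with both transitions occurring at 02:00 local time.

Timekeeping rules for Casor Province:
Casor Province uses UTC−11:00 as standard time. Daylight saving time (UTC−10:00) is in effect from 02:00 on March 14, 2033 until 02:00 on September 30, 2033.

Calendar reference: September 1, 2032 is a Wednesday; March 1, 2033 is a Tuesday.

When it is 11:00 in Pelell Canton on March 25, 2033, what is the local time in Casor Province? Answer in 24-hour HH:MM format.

1 September 2032 is a Wednesday, so the first Sunday is September 5 and the fourth is September 26.
1 March 2033 is a Tuesday, so the first Monday is March 7 and the fourth is March 28.
Daylight saving runs 26 September 2032 – 28 March 2033; March 25, 2033 is inside that window, so Pelell Canton is at UTC−04:00.
11:00 Pelell Canton + 4h = 15:00 UTC.
At the standard offset (UTC−11:00), 15:00 UTC − 11h = 04:00 Casor Province standard time.
The standard-time date in Casor Province, March 25, 2033, falls between 14 March and 30 September, so daylight saving is in effect and Casor Province is at UTC−10:00.
15:00 UTC − 10h = 05:00 Casor Province.

05:00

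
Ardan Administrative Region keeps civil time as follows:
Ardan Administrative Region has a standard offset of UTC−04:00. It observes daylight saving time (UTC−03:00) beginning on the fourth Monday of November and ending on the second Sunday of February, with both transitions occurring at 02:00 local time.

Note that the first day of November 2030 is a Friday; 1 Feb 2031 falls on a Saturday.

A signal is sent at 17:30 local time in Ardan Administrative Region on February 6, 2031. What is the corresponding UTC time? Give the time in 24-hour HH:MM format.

20:30

1 November 2030 is a Friday, so the first Monday is November 4 and the fourth is November 25.
1 February 2031 is a Saturday, so the first Sunday is February 2 and the second is February 9.
February 6, 2031 falls between 25 November 2030 and 9 February 2031, so daylight saving is in effect and Ardan Administrative Region is at UTC−03:00.
17:30 local + 3h = 20:30 UTC.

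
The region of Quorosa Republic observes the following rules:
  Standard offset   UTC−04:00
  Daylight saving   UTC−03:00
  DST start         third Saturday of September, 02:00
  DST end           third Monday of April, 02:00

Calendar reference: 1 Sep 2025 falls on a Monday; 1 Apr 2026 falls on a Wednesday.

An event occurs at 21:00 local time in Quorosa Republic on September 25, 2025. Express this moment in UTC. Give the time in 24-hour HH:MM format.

1 September 2025 is a Monday, so the first Saturday is September 6 and the third is September 20.
1 April 2026 is a Wednesday, so the first Monday is April 6 and the third is April 20.
Daylight saving runs 20 September 2025 – 20 April 2026; September 25, 2025 is inside that window, so Quorosa Republic is at UTC−03:00.
21:00 local + 3h = 00:00 UTC (rolling into the next day, 26 September 2025).

00:00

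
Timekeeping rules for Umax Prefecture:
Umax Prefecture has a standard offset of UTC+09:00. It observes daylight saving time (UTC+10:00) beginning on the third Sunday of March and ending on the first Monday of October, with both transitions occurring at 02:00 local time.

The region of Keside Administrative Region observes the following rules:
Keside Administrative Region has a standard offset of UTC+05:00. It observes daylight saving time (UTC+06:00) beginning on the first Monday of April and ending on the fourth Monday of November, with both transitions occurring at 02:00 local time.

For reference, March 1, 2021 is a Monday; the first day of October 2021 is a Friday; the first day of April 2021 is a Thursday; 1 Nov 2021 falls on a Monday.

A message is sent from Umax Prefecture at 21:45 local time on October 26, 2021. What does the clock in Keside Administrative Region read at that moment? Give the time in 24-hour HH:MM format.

1 March 2021 is a Monday, so the first Sunday is March 7 and the third is March 21.
1 October 2021 is a Friday, so the first Monday is October 4.
October 26, 2021 is outside the daylight-saving period (21 March – 4 October), so Umax Prefecture is on standard time, UTC+09:00.
21:45 Umax Prefecture − 9h = 12:45 UTC.
1 April 2021 is a Thursday, so the first Monday is April 5.
1 November 2021 is a Monday, so the first Monday is November 1 and the fourth is November 22.
At the standard offset (UTC+05:00), 12:45 UTC + 5h = 17:45 Keside Administrative Region standard time.
Daylight saving runs 5 April – 22 November; the standard-time date in Keside Administrative Region, October 26, 2021, is inside that window, so Keside Administrative Region is at UTC+06:00.
12:45 UTC + 6h = 18:45 Keside Administrative Region.

18:45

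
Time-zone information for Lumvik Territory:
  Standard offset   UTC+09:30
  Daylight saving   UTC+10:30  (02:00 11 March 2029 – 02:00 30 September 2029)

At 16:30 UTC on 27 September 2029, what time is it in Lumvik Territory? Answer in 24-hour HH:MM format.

03:00

At the standard offset (UTC+09:30), 16:30 UTC + 9h30m = 02:00 Lumvik Territory standard time (rolling into the next day, 28 September 2029).
The standard-time date in Lumvik Territory, 28 September 2029, falls between 11 March and 30 September, so daylight saving is in effect and Lumvik Territory is at UTC+10:30.
16:30 UTC + 10h30m = 03:00 local (rolling into the next day, 28 September 2029).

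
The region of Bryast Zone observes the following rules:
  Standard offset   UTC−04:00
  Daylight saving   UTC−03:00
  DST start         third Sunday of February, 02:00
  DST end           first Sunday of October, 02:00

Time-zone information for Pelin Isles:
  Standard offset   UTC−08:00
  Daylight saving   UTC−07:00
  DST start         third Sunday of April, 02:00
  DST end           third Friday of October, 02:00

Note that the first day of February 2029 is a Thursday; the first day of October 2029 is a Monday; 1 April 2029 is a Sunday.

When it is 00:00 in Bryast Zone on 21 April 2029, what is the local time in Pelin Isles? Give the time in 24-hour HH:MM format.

20:00

1 February 2029 is a Thursday, so the first Sunday is February 4 and the third is February 18.
1 October 2029 is a Monday, so the first Sunday is October 7.
Daylight saving runs 18 February – 7 October; 21 April 2029 is inside that window, so Bryast Zone is at UTC−03:00.
00:00 Bryast Zone + 3h = 03:00 UTC.
1 April 2029 is a Sunday, so the first Sunday is April 1 and the third is April 15.
1 October 2029 is a Monday, so the first Friday is October 5 and the third is October 19.
At the standard offset (UTC−08:00), 03:00 UTC − 8h = 19:00 Pelin Isles standard time (rolling into the previous day, 20 April 2029).
The standard-time date in Pelin Isles, 20 April 2029, falls between 15 April and 19 October, so daylight saving is in effect and Pelin Isles is at UTC−07:00.
03:00 UTC − 7h = 20:00 Pelin Isles (rolling into the previous day, 20 April 2029).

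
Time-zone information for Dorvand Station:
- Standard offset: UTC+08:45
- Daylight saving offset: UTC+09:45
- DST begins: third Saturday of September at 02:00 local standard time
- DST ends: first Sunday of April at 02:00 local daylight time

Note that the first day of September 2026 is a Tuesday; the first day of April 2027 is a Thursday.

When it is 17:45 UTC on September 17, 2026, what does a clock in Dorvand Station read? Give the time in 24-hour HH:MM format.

1 September 2026 is a Tuesday, so the first Saturday is September 5 and the third is September 19.
1 April 2027 is a Thursday, so the first Sunday is April 4.
At the standard offset (UTC+08:45), 17:45 UTC + 8h45m = 02:30 Dorvand Station standard time (rolling into the next day, 18 September 2026).
Daylight saving runs 19 September 2026 – 4 April 2027; the standard-time date in Dorvand Station, September 18, 2026, is outside that window, so Dorvand Station is on standard time at UTC+08:45.
17:45 UTC + 8h45m = 02:30 local (rolling into the next day, 18 September 2026).

02:30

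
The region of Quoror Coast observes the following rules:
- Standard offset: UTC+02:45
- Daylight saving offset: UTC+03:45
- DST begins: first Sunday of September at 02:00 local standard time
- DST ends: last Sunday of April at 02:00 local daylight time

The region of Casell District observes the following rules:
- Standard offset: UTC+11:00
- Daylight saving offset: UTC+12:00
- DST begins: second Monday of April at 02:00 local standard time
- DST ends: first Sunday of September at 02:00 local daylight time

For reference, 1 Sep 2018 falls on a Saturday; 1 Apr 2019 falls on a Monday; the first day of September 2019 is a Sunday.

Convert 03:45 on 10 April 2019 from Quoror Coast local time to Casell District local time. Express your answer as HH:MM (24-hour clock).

12:00

1 September 2018 is a Saturday, so the first Sunday is September 2.
1 April 2019 is a Monday, so Sundays fall on 7, 14, 21, 28; the last is April 28.
Daylight saving runs 2 September 2018 – 28 April 2019; 10 April 2019 is inside that window, so Quoror Coast is at UTC+03:45.
03:45 Quoror Coast − 3h45m = 00:00 UTC.
1 April 2019 is a Monday, so the first Monday is April 1 and the second is April 8.
1 September 2019 is a Sunday, so the first Sunday is September 1.
At the standard offset (UTC+11:00), 00:00 UTC + 11h = 11:00 Casell District standard time.
Daylight saving runs 8 April – 1 September; the standard-time date in Casell District, 10 April 2019, is inside that window, so Casell District is at UTC+12:00.
00:00 UTC + 12h = 12:00 Casell District.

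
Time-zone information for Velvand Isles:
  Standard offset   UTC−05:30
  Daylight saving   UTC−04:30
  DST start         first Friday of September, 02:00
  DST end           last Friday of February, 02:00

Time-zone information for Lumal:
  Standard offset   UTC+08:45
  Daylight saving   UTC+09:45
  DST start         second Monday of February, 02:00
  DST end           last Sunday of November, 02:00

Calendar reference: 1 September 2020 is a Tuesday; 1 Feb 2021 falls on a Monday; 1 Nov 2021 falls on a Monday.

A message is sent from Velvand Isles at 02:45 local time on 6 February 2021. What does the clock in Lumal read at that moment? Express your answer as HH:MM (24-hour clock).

1 September 2020 is a Tuesday, so the first Friday is September 4.
1 February 2021 is a Monday, so Fridays fall on 5, 12, 19, 26; the last is February 26.
6 February 2021 lies within the daylight-saving period (4 September 2020 – 26 February 2021), so Velvand Isles is on daylight time, UTC−04:30.
02:45 Velvand Isles + 4h30m = 07:15 UTC.
1 February 2021 is a Monday, so the first Monday is February 1 and the second is February 8.
1 November 2021 is a Monday, so Sundays fall on 7, 14, 21, 28; the last is November 28.
At the standard offset (UTC+08:45), 07:15 UTC + 8h45m = 16:00 Lumal standard time.
Daylight saving runs 8 February – 28 November; the standard-time date in Lumal, 6 February 2021, is outside that window, so Lumal is on standard time at UTC+08:45.
07:15 UTC + 8h45m = 16:00 Lumal.

16:00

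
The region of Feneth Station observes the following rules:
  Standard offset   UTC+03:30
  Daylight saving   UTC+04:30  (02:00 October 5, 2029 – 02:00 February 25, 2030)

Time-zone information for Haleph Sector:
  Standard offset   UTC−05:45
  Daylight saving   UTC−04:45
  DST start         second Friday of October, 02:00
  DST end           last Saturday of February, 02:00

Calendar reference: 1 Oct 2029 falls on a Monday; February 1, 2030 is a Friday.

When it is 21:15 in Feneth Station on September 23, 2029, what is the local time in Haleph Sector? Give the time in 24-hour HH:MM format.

September 23, 2029 is outside the daylight-saving period (5 October 2029 – 25 February 2030), so Feneth Station is on standard time, UTC+03:30.
21:15 Feneth Station − 3h30m = 17:45 UTC.
1 October 2029 is a Monday, so the first Friday is October 5 and the second is October 12.
1 February 2030 is a Friday, so Saturdays fall on 2, 9, 16, 23; the last is February 23.
At the standard offset (UTC−05:45), 17:45 UTC − 5h45m = 12:00 Haleph Sector standard time.
The standard-time date in Haleph Sector, September 23, 2029, does not fall between 12 October 2029 and 23 February 2030, so daylight saving is not in effect and Haleph Sector is at UTC−05:45.
17:45 UTC − 5h45m = 12:00 Haleph Sector.

12:00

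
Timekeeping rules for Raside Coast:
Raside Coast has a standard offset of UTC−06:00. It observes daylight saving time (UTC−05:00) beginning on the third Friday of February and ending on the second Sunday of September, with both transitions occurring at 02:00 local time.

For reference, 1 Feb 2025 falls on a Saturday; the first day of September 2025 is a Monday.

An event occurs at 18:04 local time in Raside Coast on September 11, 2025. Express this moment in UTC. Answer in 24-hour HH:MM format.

23:04

1 February 2025 is a Saturday, so the first Friday is February 7 and the third is February 21.
1 September 2025 is a Monday, so the first Sunday is September 7 and the second is September 14.
September 11, 2025 falls between 21 February and 14 September, so daylight saving is in effect and Raside Coast is at UTC−05:00.
18:04 local + 5h = 23:04 UTC.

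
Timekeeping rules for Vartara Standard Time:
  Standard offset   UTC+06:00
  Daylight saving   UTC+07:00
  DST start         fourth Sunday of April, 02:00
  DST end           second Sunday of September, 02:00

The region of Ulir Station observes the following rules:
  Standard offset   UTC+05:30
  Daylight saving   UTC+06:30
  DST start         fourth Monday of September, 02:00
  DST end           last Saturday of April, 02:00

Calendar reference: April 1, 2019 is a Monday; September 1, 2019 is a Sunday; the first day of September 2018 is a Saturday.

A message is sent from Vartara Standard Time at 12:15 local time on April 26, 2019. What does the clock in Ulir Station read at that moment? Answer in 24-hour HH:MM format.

1 April 2019 is a Monday, so the first Sunday is April 7 and the fourth is April 28.
1 September 2019 is a Sunday, so the first Sunday is September 1 and the second is September 8.
April 26, 2019 does not fall between 28 April and 8 September, so daylight saving is not in effect and Vartara Standard Time is at UTC+06:00.
12:15 Vartara Standard Time − 6h = 06:15 UTC.
1 September 2018 is a Saturday, so the first Monday is September 3 and the fourth is September 24.
1 April 2019 is a Monday, so Saturdays fall on 6, 13, 20, 27; the last is April 27.
At the standard offset (UTC+05:30), 06:15 UTC + 5h30m = 11:45 Ulir Station standard time.
Daylight saving runs 24 September 2018 – 27 April 2019; the standard-time date in Ulir Station, April 26, 2019, is inside that window, so Ulir Station is at UTC+06:30.
06:15 UTC + 6h30m = 12:45 Ulir Station.

12:45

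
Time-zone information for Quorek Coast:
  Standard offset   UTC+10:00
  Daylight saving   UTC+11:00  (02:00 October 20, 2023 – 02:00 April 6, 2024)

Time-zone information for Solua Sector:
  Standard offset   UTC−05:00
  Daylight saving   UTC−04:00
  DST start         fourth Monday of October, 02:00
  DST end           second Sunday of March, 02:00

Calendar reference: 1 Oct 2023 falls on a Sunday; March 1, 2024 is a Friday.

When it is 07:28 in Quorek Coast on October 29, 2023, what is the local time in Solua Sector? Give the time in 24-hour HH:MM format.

Daylight saving runs 20 October 2023 – 6 April 2024; October 29, 2023 is inside that window, so Quorek Coast is at UTC+11:00.
07:28 Quorek Coast − 11h = 20:28 UTC (rolling into the previous day, 28 October 2023).
1 October 2023 is a Sunday, so the first Monday is October 2 and the fourth is October 23.
1 March 2024 is a Friday, so the first Sunday is March 3 and the second is March 10.
At the standard offset (UTC−05:00), 20:28 UTC − 5h = 15:28 Solua Sector standard time.
The standard-time date in Solua Sector, October 28, 2023, lies within the daylight-saving period (23 October 2023 – 10 March 2024), so Solua Sector is on daylight time, UTC−04:00.
20:28 UTC − 4h = 16:28 Solua Sector.

16:28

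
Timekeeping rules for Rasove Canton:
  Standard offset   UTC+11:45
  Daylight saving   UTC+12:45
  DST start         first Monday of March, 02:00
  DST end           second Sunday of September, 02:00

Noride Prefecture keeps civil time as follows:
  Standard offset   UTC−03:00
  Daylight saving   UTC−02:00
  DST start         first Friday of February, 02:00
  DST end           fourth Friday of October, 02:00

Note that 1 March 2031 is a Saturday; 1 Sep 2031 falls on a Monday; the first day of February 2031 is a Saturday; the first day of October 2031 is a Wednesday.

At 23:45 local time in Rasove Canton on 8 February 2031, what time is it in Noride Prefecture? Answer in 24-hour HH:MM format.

1 March 2031 is a Saturday, so the first Monday is March 3.
1 September 2031 is a Monday, so the first Sunday is September 7 and the second is September 14.
8 February 2031 does not fall between 3 March and 14 September, so daylight saving is not in effect and Rasove Canton is at UTC+11:45.
23:45 Rasove Canton − 11h45m = 12:00 UTC.
1 February 2031 is a Saturday, so the first Friday is February 7.
1 October 2031 is a Wednesday, so the first Friday is October 3 and the fourth is October 24.
At the standard offset (UTC−03:00), 12:00 UTC − 3h = 09:00 Noride Prefecture standard time.
The standard-time date in Noride Prefecture, 8 February 2031, lies within the daylight-saving period (7 February – 24 October), so Noride Prefecture is on daylight time, UTC−02:00.
12:00 UTC − 2h = 10:00 Noride Prefecture.

10:00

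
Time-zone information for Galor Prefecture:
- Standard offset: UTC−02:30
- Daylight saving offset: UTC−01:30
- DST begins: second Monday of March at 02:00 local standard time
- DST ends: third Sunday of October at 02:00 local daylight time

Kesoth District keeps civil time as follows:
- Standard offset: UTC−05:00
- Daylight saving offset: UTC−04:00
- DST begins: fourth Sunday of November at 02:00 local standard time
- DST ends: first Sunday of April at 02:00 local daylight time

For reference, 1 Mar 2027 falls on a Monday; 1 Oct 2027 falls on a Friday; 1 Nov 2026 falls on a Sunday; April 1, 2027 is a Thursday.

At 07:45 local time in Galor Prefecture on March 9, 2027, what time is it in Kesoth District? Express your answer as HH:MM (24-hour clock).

05:15

1 March 2027 is a Monday, so the first Monday is March 1 and the second is March 8.
1 October 2027 is a Friday, so the first Sunday is October 3 and the third is October 17.
March 9, 2027 falls between 8 March and 17 October, so daylight saving is in effect and Galor Prefecture is at UTC−01:30.
07:45 Galor Prefecture + 1h30m = 09:15 UTC.
1 November 2026 is a Sunday, so the first Sunday is November 1 and the fourth is November 22.
1 April 2027 is a Thursday, so the first Sunday is April 4.
At the standard offset (UTC−05:00), 09:15 UTC − 5h = 04:15 Kesoth District standard time.
The standard-time date in Kesoth District, March 9, 2027, lies within the daylight-saving period (22 November 2026 – 4 April 2027), so Kesoth District is on daylight time, UTC−04:00.
09:15 UTC − 4h = 05:15 Kesoth District.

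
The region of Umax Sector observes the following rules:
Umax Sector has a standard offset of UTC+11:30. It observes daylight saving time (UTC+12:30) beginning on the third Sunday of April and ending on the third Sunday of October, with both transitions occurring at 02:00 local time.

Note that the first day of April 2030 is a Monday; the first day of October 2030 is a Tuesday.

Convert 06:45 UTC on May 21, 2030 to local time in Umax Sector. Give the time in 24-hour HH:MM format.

19:15

1 April 2030 is a Monday, so the first Sunday is April 7 and the third is April 21.
1 October 2030 is a Tuesday, so the first Sunday is October 6 and the third is October 20.
At the standard offset (UTC+11:30), 06:45 UTC + 11h30m = 18:15 Umax Sector standard time.
The standard-time date in Umax Sector, May 21, 2030, lies within the daylight-saving period (21 April – 20 October), so Umax Sector is on daylight time, UTC+12:30.
06:45 UTC + 12h30m = 19:15 local.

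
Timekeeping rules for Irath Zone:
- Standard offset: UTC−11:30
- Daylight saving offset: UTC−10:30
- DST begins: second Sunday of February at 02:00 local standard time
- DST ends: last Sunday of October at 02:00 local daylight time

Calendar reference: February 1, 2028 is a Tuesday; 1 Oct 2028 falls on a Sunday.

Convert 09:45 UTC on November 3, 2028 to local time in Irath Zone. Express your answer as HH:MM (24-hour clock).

1 February 2028 is a Tuesday, so the first Sunday is February 6 and the second is February 13.
1 October 2028 is a Sunday, so Sundays fall on 1, 8, 15, 22, 29; the last is October 29.
At the standard offset (UTC−11:30), 09:45 UTC − 11h30m = 22:15 Irath Zone standard time (rolling into the previous day, 2 November 2028).
The standard-time date in Irath Zone, November 2, 2028, is outside the daylight-saving period (13 February – 29 October), so Irath Zone is on standard time, UTC−11:30.
09:45 UTC − 11h30m = 22:15 local (rolling into the previous day, 2 November 2028).

22:15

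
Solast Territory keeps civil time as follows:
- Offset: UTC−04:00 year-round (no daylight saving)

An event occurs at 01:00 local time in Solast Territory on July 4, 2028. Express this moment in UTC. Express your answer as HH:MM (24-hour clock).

05:00

Solast Territory has no daylight saving, so its offset is UTC−04:00 year-round.
01:00 local + 4h = 05:00 UTC.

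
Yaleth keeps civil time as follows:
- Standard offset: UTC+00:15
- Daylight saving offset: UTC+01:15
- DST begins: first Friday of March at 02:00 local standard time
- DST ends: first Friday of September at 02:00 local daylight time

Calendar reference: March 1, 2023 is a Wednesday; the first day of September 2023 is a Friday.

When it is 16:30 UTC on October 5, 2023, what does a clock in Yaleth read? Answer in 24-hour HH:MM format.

16:45

1 March 2023 is a Wednesday, so the first Friday is March 3.
1 September 2023 is a Friday, so the first Friday is September 1.
At the standard offset (UTC+00:15), 16:30 UTC + 0h15m = 16:45 Yaleth standard time.
The standard-time date in Yaleth, October 5, 2023, is outside the daylight-saving period (3 March – 1 September), so Yaleth is on standard time, UTC+00:15.
16:30 UTC + 0h15m = 16:45 local.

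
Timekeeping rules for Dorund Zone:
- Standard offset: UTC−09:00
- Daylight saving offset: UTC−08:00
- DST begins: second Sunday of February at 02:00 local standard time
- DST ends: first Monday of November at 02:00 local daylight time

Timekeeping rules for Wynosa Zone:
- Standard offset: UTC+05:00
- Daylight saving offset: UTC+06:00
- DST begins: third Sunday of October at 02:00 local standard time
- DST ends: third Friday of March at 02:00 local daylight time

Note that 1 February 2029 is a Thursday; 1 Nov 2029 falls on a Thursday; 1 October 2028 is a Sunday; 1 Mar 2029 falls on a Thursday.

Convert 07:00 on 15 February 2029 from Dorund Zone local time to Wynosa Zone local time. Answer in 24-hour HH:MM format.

1 February 2029 is a Thursday, so the first Sunday is February 4 and the second is February 11.
1 November 2029 is a Thursday, so the first Monday is November 5.
Daylight saving runs 11 February – 5 November; 15 February 2029 is inside that window, so Dorund Zone is at UTC−08:00.
07:00 Dorund Zone + 8h = 15:00 UTC.
1 October 2028 is a Sunday, so the first Sunday is October 1 and the third is October 15.
1 March 2029 is a Thursday, so the first Friday is March 2 and the third is March 16.
At the standard offset (UTC+05:00), 15:00 UTC + 5h = 20:00 Wynosa Zone standard time.
The standard-time date in Wynosa Zone, 15 February 2029, lies within the daylight-saving period (15 October 2028 – 16 March 2029), so Wynosa Zone is on daylight time, UTC+06:00.
15:00 UTC + 6h = 21:00 Wynosa Zone.

21:00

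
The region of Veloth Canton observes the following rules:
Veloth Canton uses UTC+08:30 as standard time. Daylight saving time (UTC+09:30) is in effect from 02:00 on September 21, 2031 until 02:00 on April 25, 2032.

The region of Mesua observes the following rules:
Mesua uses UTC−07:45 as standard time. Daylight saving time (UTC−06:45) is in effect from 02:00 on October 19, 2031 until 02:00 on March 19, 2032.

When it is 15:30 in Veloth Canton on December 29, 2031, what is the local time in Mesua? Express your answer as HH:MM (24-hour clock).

23:15

December 29, 2031 lies within the daylight-saving period (21 September 2031 – 25 April 2032), so Veloth Canton is on daylight time, UTC+09:30.
15:30 Veloth Canton − 9h30m = 06:00 UTC.
At the standard offset (UTC−07:45), 06:00 UTC − 7h45m = 22:15 Mesua standard time (rolling into the previous day, 28 December 2031).
The standard-time date in Mesua, December 28, 2031, lies within the daylight-saving period (19 October 2031 – 19 March 2032), so Mesua is on daylight time, UTC−06:45.
06:00 UTC − 6h45m = 23:15 Mesua (rolling into the previous day, 28 December 2031).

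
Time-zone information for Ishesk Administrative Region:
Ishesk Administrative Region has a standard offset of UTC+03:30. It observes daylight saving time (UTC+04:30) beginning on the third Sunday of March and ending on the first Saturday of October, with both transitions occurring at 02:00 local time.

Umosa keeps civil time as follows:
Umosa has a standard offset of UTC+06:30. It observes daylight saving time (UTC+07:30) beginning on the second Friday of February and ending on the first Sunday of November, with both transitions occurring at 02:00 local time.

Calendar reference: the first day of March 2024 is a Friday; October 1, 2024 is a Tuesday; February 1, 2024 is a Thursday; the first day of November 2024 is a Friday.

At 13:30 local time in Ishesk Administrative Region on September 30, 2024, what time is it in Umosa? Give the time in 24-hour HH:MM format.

16:30

1 March 2024 is a Friday, so the first Sunday is March 3 and the third is March 17.
1 October 2024 is a Tuesday, so the first Saturday is October 5.
September 30, 2024 lies within the daylight-saving period (17 March – 5 October), so Ishesk Administrative Region is on daylight time, UTC+04:30.
13:30 Ishesk Administrative Region − 4h30m = 09:00 UTC.
1 February 2024 is a Thursday, so the first Friday is February 2 and the second is February 9.
1 November 2024 is a Friday, so the first Sunday is November 3.
At the standard offset (UTC+06:30), 09:00 UTC + 6h30m = 15:30 Umosa standard time.
The standard-time date in Umosa, September 30, 2024, lies within the daylight-saving period (9 February – 3 November), so Umosa is on daylight time, UTC+07:30.
09:00 UTC + 7h30m = 16:30 Umosa.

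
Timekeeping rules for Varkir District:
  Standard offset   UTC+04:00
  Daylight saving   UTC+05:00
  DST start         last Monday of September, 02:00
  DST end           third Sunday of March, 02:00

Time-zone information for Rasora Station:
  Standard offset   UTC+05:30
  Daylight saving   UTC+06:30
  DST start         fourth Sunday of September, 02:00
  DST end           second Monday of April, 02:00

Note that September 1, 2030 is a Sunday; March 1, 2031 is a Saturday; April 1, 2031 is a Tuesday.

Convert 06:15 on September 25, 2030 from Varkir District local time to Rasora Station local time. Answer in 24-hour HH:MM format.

1 September 2030 is a Sunday, so Mondays fall on 2, 9, 16, 23, 30; the last is September 30.
1 March 2031 is a Saturday, so the first Sunday is March 2 and the third is March 16.
Daylight saving runs 30 September 2030 – 16 March 2031; September 25, 2030 is outside that window, so Varkir District is on standard time at UTC+04:00.
06:15 Varkir District − 4h = 02:15 UTC.
1 September 2030 is a Sunday, so the first Sunday is September 1 and the fourth is September 22.
1 April 2031 is a Tuesday, so the first Monday is April 7 and the second is April 14.
At the standard offset (UTC+05:30), 02:15 UTC + 5h30m = 07:45 Rasora Station standard time.
The standard-time date in Rasora Station, September 25, 2030, lies within the daylight-saving period (22 September 2030 – 14 April 2031), so Rasora Station is on daylight time, UTC+06:30.
02:15 UTC + 6h30m = 08:45 Rasora Station.

08:45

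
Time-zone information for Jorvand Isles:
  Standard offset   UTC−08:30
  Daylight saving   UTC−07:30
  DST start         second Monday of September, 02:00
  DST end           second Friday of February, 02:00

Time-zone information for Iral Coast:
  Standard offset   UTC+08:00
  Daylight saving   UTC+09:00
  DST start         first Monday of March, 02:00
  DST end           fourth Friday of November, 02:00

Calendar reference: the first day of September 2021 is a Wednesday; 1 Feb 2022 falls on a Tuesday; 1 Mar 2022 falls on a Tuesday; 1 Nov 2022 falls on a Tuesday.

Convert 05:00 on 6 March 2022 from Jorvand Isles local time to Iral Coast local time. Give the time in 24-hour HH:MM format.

1 September 2021 is a Wednesday, so the first Monday is September 6 and the second is September 13.
1 February 2022 is a Tuesday, so the first Friday is February 4 and the second is February 11.
Daylight saving runs 13 September 2021 – 11 February 2022; 6 March 2022 is outside that window, so Jorvand Isles is on standard time at UTC−08:30.
05:00 Jorvand Isles + 8h30m = 13:30 UTC.
1 March 2022 is a Tuesday, so the first Monday is March 7.
1 November 2022 is a Tuesday, so the first Friday is November 4 and the fourth is November 25.
At the standard offset (UTC+08:00), 13:30 UTC + 8h = 21:30 Iral Coast standard time.
The standard-time date in Iral Coast, 6 March 2022, does not fall between 7 March and 25 November, so daylight saving is not in effect and Iral Coast is at UTC+08:00.
13:30 UTC + 8h = 21:30 Iral Coast.

21:30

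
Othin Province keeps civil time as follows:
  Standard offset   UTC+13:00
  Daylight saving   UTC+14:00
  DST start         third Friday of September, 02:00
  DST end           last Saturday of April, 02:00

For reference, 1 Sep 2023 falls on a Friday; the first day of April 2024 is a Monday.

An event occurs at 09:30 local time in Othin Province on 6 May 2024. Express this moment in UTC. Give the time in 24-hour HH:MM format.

1 September 2023 is a Friday, so the first Friday is September 1 and the third is September 15.
1 April 2024 is a Monday, so Saturdays fall on 6, 13, 20, 27; the last is April 27.
6 May 2024 is outside the daylight-saving period (15 September 2023 – 27 April 2024), so Othin Province is on standard time, UTC+13:00.
09:30 local − 13h = 20:30 UTC (rolling into the previous day, 5 May 2024).

20:30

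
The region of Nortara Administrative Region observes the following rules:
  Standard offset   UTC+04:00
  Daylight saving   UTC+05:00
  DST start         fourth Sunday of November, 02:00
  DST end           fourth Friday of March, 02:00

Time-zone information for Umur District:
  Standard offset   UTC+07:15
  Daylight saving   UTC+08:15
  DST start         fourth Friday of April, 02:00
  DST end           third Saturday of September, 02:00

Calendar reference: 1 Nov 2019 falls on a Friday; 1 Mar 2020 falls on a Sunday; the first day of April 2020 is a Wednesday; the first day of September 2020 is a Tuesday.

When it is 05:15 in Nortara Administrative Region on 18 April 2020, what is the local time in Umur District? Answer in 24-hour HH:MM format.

1 November 2019 is a Friday, so the first Sunday is November 3 and the fourth is November 24.
1 March 2020 is a Sunday, so the first Friday is March 6 and the fourth is March 27.
Daylight saving runs 24 November 2019 – 27 March 2020; 18 April 2020 is outside that window, so Nortara Administrative Region is on standard time at UTC+04:00.
05:15 Nortara Administrative Region − 4h = 01:15 UTC.
1 April 2020 is a Wednesday, so the first Friday is April 3 and the fourth is April 24.
1 September 2020 is a Tuesday, so the first Saturday is September 5 and the third is September 19.
At the standard offset (UTC+07:15), 01:15 UTC + 7h15m = 08:30 Umur District standard time.
The standard-time date in Umur District, 18 April 2020, is outside the daylight-saving period (24 April – 19 September), so Umur District is on standard time, UTC+07:15.
01:15 UTC + 7h15m = 08:30 Umur District.

08:30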